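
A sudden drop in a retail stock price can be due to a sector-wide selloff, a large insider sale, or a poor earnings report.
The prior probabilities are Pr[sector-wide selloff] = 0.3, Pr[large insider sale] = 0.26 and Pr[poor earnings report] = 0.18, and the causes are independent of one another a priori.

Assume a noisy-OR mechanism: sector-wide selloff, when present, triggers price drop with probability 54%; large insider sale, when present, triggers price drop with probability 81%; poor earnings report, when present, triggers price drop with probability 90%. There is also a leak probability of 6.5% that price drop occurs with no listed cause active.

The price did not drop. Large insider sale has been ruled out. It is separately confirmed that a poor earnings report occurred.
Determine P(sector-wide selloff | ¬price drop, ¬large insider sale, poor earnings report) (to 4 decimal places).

Under noisy-OR, P(price drop | causes) = 1 − (1−0.065)·∏(1−qᵢ) over the active causes.
P(¬price drop | ¬large insider sale, poor earnings report) = 0.0935×0.7 + 0.04301×0.3 = 0.065450 + 0.012903 = 0.078353
Restricting to configurations with sector-wide selloff present: 0.04301×0.3 = 0.012903.
P(sector-wide selloff | ¬price drop, ¬large insider sale, poor earnings report) = 0.012903 / 0.078353 ≈ 0.1647

P(sector-wide selloff | ¬price drop, ¬large insider sale, poor earnings report) ≈ 0.1647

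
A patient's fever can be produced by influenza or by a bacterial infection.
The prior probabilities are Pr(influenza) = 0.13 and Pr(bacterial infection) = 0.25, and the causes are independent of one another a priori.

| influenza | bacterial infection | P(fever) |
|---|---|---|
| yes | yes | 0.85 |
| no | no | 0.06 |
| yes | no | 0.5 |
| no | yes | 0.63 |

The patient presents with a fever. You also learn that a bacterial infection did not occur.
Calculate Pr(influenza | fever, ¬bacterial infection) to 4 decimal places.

Pr(influenza | fever, ¬bacterial infection) ≈ 0.5546

P(fever | ¬bacterial infection) = 0.06×0.87 + 0.5×0.13 = 0.052200 + 0.065000 = 0.117200
Of this, 0.065000 comes from 0.5×0.13 (the influenza=true cases).
P(influenza | fever, ¬bacterial infection) = 0.065000 / 0.117200 ≈ 0.5546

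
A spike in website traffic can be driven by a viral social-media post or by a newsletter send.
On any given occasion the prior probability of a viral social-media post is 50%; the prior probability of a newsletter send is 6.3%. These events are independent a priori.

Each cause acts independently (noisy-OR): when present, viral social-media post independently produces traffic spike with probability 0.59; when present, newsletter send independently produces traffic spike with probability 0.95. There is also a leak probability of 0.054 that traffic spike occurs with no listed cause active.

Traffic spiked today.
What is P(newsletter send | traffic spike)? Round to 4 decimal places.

Under noisy-OR, P(traffic spike | causes) = 1 − (1−0.054)·∏(1−qᵢ) over the active causes.
Sum P(traffic spike|·) weighted by the priors over the 4 (viral social-media post, newsletter send) configurations:
  P(traffic spike) = 0.054·0.5·0.937 + 0.9527·0.5·0.063 + 0.61214·0.5·0.937 + 0.980607·0.5·0.063
        = 0.025299 + 0.030010 + 0.286788 + 0.030889 = 0.372986
Keeping only the newsletter send-present terms gives 0.060899, so
  P(newsletter send | traffic spike) = 0.060899 / 0.372986 ≈ 0.1633

P(newsletter send | traffic spike) ≈ 0.1633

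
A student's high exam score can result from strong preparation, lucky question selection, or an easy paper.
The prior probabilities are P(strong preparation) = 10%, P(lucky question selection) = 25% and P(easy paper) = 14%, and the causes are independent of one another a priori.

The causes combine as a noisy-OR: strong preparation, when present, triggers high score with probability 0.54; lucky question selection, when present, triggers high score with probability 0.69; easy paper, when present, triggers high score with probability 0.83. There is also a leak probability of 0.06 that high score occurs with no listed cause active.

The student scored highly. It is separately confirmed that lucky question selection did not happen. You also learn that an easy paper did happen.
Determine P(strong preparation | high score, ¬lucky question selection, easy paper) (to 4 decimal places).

Under noisy-OR, P(high score | causes) = 1 − (1−0.06)·∏(1−qᵢ) over the active causes.
P(high score | ¬lucky question selection, easy paper) = 0.8402*0.9 + 0.926492*0.1 = 0.756180 + 0.092649 = 0.848829
Of this, 0.092649 comes from 0.926492*0.1 (the strong preparation=true cases).
Hence the posterior is 0.092649/0.848829 ≈ 0.1091.

P(strong preparation | high score, ¬lucky question selection, easy paper) ≈ 0.1091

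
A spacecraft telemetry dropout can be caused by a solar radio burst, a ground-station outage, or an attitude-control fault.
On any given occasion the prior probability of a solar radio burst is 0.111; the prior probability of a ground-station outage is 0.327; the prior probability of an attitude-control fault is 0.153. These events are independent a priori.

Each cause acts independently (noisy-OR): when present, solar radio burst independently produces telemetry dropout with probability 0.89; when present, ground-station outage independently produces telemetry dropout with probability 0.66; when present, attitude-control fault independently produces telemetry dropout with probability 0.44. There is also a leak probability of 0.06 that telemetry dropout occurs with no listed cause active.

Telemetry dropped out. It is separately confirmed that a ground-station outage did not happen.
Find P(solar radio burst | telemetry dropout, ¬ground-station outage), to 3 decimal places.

Under noisy-OR, P(telemetry dropout | causes) = 1 − (1−0.06)·∏(1−qᵢ) over the active causes.
Weight on solar radio burst=true, given the evidence: 0.084296 + 0.016000 = 0.100296
Normalizer over all consistent configurations: 0.06*0.889*0.847 + 0.4736*0.889*0.153 + 0.8966*0.111*0.847 + 0.942096*0.111*0.153 = 0.209893
P(solar radio burst | telemetry dropout, ¬ground-station outage) = 0.100296/0.209893 ≈ 0.478

P(solar radio burst | telemetry dropout, ¬ground-station outage) ≈ 0.478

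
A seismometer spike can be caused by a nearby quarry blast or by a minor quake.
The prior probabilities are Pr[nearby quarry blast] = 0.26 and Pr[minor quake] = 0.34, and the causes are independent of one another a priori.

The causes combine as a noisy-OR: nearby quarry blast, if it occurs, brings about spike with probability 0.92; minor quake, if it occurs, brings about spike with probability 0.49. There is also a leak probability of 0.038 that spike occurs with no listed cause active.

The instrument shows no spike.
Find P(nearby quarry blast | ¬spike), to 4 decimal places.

P(nearby quarry blast | ¬spike) ≈ 0.0273

Under noisy-OR, P(spike | causes) = 1 − (1−0.038)·∏(1−qᵢ) over the active causes.
P(¬spike) = 0.962·0.74·0.66 + 0.49062·0.74·0.34 + 0.07696·0.26·0.66 + 0.03925·0.26·0.34 = 0.469841 + 0.123440 + 0.013206 + 0.003470 = 0.609957
Of this, 0.016676 comes from 0.013206 + 0.003470 (the nearby quarry blast=true cases).
Hence the posterior is 0.016676/0.609957 ≈ 0.0273.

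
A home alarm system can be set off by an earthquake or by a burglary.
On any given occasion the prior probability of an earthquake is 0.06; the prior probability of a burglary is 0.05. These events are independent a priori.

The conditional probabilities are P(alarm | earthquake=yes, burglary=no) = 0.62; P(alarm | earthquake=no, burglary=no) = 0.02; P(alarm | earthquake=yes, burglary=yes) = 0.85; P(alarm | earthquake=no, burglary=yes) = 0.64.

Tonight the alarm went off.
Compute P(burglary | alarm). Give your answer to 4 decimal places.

P(burglary | alarm) ≈ 0.3802

P(alarm) = 0.02×0.94×0.95 + 0.64×0.94×0.05 + 0.62×0.06×0.95 + 0.85×0.06×0.05 = 0.017860 + 0.030080 + 0.035340 + 0.002550 = 0.085830
Restricting to configurations with burglary present: 0.030080 + 0.002550 = 0.032630.
Hence the posterior is 0.032630/0.085830 ≈ 0.3802.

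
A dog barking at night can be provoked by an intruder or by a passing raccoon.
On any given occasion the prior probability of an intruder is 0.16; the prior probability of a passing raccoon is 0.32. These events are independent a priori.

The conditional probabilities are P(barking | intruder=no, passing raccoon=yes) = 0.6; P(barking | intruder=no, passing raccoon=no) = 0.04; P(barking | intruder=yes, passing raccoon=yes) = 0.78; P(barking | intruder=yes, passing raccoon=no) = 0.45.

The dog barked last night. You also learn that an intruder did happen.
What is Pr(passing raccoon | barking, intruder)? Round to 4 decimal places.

Pr(passing raccoon | barking, intruder) ≈ 0.4492

Sum P(barking|·) weighted by the priors over both values of passing raccoon:
  P(barking | intruder) = 0.45*0.68 + 0.78*0.32
        = 0.306000 + 0.249600 = 0.555600
Keeping only the passing raccoon-present terms gives 0.249600, so
  P(passing raccoon | barking, intruder) = 0.249600 / 0.555600 ≈ 0.4492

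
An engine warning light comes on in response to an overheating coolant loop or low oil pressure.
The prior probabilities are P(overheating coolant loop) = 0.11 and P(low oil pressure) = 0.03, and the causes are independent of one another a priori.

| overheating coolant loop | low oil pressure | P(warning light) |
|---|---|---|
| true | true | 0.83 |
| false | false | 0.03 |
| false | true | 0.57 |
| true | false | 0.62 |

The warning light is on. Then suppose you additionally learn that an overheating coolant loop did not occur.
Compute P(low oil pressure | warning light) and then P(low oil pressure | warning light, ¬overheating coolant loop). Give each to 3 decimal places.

P(low oil pressure | warning light) ≈ 0.163; P(low oil pressure | warning light, ¬overheating coolant loop) ≈ 0.370

By total probability over the 4 (overheating coolant loop, low oil pressure) configurations:
  P(warning light) = 0.03*0.89*0.97 + 0.57*0.89*0.03 + 0.62*0.11*0.97 + 0.83*0.11*0.03
        = 0.025899 + 0.015219 + 0.066154 + 0.002739 = 0.110011
Keeping only the low oil pressure-present terms gives 0.017958, so
  P(low oil pressure | warning light) = 0.017958 / 0.110011 ≈ 0.163

With the extra evidence:
Weight on low oil pressure=true, given the evidence: 0.57*0.03 = 0.017100
The normalizing constant is 0.03*0.97 + 0.57*0.03 = 0.046200
P(low oil pressure | warning light, ¬overheating coolant loop) = 0.017100/0.046200 ≈ 0.370
Ruling out overheating coolant loop raises the posterior on low oil pressure — the flip side of explaining away.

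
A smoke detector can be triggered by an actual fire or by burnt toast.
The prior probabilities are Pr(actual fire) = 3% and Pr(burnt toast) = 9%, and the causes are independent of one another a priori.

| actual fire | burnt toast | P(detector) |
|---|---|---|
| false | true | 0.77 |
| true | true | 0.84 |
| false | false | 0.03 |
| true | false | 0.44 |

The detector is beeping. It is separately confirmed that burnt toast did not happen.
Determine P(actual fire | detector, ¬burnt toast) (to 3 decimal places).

P(detector | ¬burnt toast) = 0.03×0.97 + 0.44×0.03 = 0.029100 + 0.013200 = 0.042300
Restricting to configurations with actual fire present: 0.44×0.03 = 0.013200.
P(actual fire | detector, ¬burnt toast) = 0.013200 / 0.042300 ≈ 0.312

P(actual fire | detector, ¬burnt toast) ≈ 0.312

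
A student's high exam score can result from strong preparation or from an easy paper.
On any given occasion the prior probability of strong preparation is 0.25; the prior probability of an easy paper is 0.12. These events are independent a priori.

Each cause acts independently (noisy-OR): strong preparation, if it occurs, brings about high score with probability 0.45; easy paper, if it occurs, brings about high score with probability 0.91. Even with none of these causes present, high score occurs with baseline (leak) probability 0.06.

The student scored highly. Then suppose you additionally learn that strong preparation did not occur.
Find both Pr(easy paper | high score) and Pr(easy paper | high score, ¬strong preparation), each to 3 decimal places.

Pr(easy paper | high score) ≈ 0.432; Pr(easy paper | high score, ¬strong preparation) ≈ 0.675

Under noisy-OR, P(high score | causes) = 1 − (1−0.06)·∏(1−qᵢ) over the active causes.
Weight on easy paper=true, given the evidence: 0.082386 + 0.028604 = 0.110990
The normalizing constant is 0.06·0.75·0.88 + 0.9154·0.75·0.12 + 0.483·0.25·0.88 + 0.95347·0.25·0.12 = 0.256850
Posterior = 0.110990 / 0.256850 ≈ 0.432

Now also conditioning on strong preparation≠true:
P(high score | ¬strong preparation) = 0.06·0.88 + 0.9154·0.12 = 0.052800 + 0.109848 = 0.162648
The easy paper-present share is 0.9154·0.12 = 0.109848.
So P(easy paper | high score, ¬strong preparation) = 0.109848/0.162648 ≈ 0.675.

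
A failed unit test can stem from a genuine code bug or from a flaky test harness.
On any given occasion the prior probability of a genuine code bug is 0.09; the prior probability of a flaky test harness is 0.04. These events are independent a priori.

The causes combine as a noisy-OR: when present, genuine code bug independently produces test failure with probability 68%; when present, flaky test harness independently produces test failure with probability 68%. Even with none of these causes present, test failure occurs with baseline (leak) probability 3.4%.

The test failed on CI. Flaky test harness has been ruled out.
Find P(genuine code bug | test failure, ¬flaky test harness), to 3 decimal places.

Under noisy-OR, P(test failure | causes) = 1 − (1−0.034)·∏(1−qᵢ) over the active causes.
For the numerator, keep only genuine code bug=true terms: 0.69088×0.09 = 0.062179
Denominator P(test failure | ¬flaky test harness): 0.034×0.91 + 0.69088×0.09 = 0.093119
P(genuine code bug | test failure, ¬flaky test harness) = 0.062179/0.093119 ≈ 0.668

P(genuine code bug | test failure, ¬flaky test harness) ≈ 0.668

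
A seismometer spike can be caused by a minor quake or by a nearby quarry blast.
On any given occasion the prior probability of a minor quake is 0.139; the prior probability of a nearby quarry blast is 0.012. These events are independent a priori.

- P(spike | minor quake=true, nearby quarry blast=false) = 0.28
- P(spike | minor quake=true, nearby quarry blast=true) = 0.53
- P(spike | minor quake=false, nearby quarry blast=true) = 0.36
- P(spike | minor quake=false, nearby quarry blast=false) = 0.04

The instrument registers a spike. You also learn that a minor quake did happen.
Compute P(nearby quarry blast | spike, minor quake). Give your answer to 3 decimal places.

P(nearby quarry blast | spike, minor quake) ≈ 0.022

Sum P(spike|·) weighted by the priors over both values of nearby quarry blast:
  P(spike | minor quake) = 0.28*0.988 + 0.53*0.012
        = 0.276640 + 0.006360 = 0.283000
Configurations with nearby quarry blast contribute 0.006360, so
  P(nearby quarry blast | spike, minor quake) = 0.006360 / 0.283000 ≈ 0.022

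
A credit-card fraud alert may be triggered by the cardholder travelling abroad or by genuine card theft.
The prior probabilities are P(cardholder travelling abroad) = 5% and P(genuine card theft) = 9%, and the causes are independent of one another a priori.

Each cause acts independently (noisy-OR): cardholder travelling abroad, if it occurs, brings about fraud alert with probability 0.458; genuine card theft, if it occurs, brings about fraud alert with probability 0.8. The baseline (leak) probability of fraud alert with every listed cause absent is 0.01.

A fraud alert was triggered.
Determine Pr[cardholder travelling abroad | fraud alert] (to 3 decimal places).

Under noisy-OR, P(fraud alert | causes) = 1 − (1−0.01)·∏(1−qᵢ) over the active causes.
P(fraud alert) = 0.01*0.95*0.91 + 0.802*0.95*0.09 + 0.46342*0.05*0.91 + 0.892684*0.05*0.09 = 0.008645 + 0.068571 + 0.021086 + 0.004017 = 0.102319
The cardholder travelling abroad-present share is 0.021086 + 0.004017 = 0.025103.
Hence the posterior is 0.025103/0.102319 ≈ 0.245.

Pr[cardholder travelling abroad | fraud alert] ≈ 0.245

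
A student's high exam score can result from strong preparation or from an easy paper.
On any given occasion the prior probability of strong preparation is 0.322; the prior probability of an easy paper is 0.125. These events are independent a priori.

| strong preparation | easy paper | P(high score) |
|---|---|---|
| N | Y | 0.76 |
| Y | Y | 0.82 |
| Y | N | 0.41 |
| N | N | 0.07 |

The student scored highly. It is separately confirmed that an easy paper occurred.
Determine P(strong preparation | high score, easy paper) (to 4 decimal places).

Numerator (weight on configurations with strong preparation): 0.82·0.322 = 0.264040
The normalizing constant is 0.76·0.678 + 0.82·0.322 = 0.779320
P(strong preparation | high score, easy paper) = 0.264040/0.779320 ≈ 0.3388

P(strong preparation | high score, easy paper) ≈ 0.3388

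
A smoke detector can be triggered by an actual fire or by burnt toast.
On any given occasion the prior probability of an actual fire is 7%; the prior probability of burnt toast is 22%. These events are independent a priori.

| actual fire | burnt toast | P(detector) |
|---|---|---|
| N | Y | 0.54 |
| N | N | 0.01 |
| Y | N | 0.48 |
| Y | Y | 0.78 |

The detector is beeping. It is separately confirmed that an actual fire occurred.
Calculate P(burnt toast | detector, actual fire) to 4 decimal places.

P(detector | actual fire) = 0.48·0.78 + 0.78·0.22 = 0.374400 + 0.171600 = 0.546000
Of this, 0.171600 comes from 0.78·0.22 (the burnt toast=true cases).
Hence the posterior is 0.171600/0.546000 ≈ 0.3143.

P(burnt toast | detector, actual fire) ≈ 0.3143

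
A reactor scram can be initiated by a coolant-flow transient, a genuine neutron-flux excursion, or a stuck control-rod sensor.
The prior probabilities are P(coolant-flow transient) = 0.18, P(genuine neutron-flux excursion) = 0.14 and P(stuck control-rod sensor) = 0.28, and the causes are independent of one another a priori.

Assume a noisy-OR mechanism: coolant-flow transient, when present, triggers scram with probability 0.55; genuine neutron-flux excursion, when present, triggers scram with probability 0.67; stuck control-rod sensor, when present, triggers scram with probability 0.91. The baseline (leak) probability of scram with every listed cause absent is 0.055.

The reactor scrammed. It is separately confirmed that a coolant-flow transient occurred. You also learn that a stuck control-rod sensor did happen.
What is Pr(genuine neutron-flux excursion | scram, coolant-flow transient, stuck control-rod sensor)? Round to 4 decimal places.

Under noisy-OR, P(scram | causes) = 1 − (1−0.055)·∏(1−qᵢ) over the active causes.
P(scram | coolant-flow transient, stuck control-rod sensor) = 0.961728×0.86 + 0.98737×0.14 = 0.827086 + 0.138232 = 0.965318
Restricting to configurations with genuine neutron-flux excursion present: 0.98737×0.14 = 0.138232.
P(genuine neutron-flux excursion | scram, coolant-flow transient, stuck control-rod sensor) = 0.138232 / 0.965318 ≈ 0.1432

Pr(genuine neutron-flux excursion | scram, coolant-flow transient, stuck control-rod sensor) ≈ 0.1432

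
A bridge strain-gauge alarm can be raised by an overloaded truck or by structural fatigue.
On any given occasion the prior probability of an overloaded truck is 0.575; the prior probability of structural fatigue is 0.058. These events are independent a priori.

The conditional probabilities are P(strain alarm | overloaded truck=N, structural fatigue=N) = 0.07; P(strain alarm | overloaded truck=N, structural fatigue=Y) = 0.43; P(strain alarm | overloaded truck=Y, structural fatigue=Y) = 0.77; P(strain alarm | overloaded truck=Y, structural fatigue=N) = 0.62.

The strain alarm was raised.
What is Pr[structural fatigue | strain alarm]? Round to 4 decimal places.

Pr[structural fatigue | strain alarm] ≈ 0.0907

Weight on structural fatigue=true, given the evidence: 0.010599 + 0.025680 = 0.036279
The normalizing constant is 0.07·0.425·0.942 + 0.43·0.425·0.058 + 0.62·0.575·0.942 + 0.77·0.575·0.058 = 0.400127
P(structural fatigue | strain alarm) = 0.036279/0.400127 ≈ 0.0907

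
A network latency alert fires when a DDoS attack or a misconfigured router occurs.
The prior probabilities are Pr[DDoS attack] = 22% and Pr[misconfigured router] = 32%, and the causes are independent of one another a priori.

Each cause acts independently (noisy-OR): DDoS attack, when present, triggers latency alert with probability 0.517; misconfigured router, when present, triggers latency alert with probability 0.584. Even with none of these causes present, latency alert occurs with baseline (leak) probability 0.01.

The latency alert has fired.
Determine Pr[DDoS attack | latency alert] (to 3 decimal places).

Under noisy-OR, P(latency alert | causes) = 1 − (1−0.01)·∏(1−qᵢ) over the active causes.
P(latency alert) = 0.01*0.78*0.68 + 0.58816*0.78*0.32 + 0.52183*0.22*0.68 + 0.801081*0.22*0.32 = 0.005304 + 0.146805 + 0.078066 + 0.056396 = 0.286571
The DDoS attack-present share is 0.078066 + 0.056396 = 0.134462.
Hence the posterior is 0.134462/0.286571 ≈ 0.469.

Pr[DDoS attack | latency alert] ≈ 0.469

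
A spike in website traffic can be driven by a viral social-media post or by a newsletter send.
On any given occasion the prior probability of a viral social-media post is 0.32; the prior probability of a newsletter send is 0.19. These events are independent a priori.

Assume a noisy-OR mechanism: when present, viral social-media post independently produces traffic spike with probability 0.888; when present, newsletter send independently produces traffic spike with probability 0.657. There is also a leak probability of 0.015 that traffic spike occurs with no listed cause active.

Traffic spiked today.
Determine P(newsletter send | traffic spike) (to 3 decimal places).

P(newsletter send | traffic spike) ≈ 0.376

Under noisy-OR, P(traffic spike | causes) = 1 − (1−0.015)·∏(1−qᵢ) over the active causes.
Sum P(traffic spike|·) weighted by the priors over the 4 (viral social-media post, newsletter send) configurations:
  P(traffic spike) = 0.015*0.68*0.81 + 0.662145*0.68*0.19 + 0.88968*0.32*0.81 + 0.96216*0.32*0.19
        = 0.008262 + 0.085549 + 0.230605 + 0.058499 = 0.382915
Configurations with newsletter send contribute 0.144048, so
  P(newsletter send | traffic spike) = 0.144048 / 0.382915 ≈ 0.376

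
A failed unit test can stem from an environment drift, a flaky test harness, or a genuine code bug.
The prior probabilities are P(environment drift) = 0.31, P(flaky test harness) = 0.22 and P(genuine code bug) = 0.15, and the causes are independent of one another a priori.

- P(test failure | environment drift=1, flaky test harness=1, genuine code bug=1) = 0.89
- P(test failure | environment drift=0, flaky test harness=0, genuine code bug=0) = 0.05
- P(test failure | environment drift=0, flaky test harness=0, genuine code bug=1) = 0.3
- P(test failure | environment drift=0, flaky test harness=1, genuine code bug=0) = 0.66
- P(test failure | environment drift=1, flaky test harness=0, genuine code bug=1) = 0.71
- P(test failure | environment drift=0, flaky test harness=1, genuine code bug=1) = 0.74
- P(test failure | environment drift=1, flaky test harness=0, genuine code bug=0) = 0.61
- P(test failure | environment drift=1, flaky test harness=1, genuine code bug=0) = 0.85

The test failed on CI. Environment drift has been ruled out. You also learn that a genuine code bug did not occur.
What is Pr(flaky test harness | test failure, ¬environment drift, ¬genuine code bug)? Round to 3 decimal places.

Pr(flaky test harness | test failure, ¬environment drift, ¬genuine code bug) ≈ 0.788

Numerator (weight on configurations with flaky test harness): 0.66×0.22 = 0.145200
Normalizer over all consistent configurations: 0.05×0.78 + 0.66×0.22 = 0.184200
Posterior = 0.145200 / 0.184200 ≈ 0.788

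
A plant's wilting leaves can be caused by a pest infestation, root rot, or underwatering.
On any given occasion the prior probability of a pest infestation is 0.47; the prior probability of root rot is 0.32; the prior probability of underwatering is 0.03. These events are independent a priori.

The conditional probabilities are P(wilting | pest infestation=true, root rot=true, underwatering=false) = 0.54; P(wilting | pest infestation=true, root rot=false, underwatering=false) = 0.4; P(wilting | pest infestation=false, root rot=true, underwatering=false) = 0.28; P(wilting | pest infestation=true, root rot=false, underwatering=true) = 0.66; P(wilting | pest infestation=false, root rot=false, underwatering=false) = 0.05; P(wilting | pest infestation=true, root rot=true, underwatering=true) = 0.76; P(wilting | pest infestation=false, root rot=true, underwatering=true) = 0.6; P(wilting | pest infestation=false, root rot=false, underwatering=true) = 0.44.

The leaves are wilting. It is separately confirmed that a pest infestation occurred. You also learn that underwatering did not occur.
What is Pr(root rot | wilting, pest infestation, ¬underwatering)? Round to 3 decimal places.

Weight on root rot=true, given the evidence: 0.54*0.32 = 0.172800
The normalizing constant is 0.4*0.68 + 0.54*0.32 = 0.444800
Posterior = 0.172800 / 0.444800 ≈ 0.388

Pr(root rot | wilting, pest infestation, ¬underwatering) ≈ 0.388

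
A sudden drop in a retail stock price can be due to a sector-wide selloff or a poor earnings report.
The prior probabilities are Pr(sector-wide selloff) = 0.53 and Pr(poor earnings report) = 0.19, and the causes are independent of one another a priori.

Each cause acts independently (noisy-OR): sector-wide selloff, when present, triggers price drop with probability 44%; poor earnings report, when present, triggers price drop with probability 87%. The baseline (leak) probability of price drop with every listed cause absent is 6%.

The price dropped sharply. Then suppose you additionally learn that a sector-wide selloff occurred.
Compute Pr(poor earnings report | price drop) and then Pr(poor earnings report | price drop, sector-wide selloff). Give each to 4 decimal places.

Pr(poor earnings report | price drop) ≈ 0.4323; Pr(poor earnings report | price drop, sector-wide selloff) ≈ 0.3157

Under noisy-OR, P(price drop | causes) = 1 − (1−0.06)·∏(1−qᵢ) over the active causes.
By total probability over the 4 (sector-wide selloff, poor earnings report) configurations:
  P(price drop) = 0.06*0.47*0.81 + 0.8778*0.47*0.19 + 0.4736*0.53*0.81 + 0.931568*0.53*0.19
        = 0.022842 + 0.078388 + 0.203316 + 0.093809 = 0.398355
The terms with poor earnings report present sum to 0.172197, so
  P(poor earnings report | price drop) = 0.172197 / 0.398355 ≈ 0.4323

Now also conditioning on sector-wide selloff=true:
P(price drop | sector-wide selloff) = 0.4736·0.81 + 0.931568·0.19 = 0.383616 + 0.176998 = 0.560614
Restricting to configurations with poor earnings report present: 0.931568·0.19 = 0.176998.
Hence the posterior is 0.176998/0.560614 ≈ 0.3157.
— sector-wide selloff explains away the evidence for poor earnings report.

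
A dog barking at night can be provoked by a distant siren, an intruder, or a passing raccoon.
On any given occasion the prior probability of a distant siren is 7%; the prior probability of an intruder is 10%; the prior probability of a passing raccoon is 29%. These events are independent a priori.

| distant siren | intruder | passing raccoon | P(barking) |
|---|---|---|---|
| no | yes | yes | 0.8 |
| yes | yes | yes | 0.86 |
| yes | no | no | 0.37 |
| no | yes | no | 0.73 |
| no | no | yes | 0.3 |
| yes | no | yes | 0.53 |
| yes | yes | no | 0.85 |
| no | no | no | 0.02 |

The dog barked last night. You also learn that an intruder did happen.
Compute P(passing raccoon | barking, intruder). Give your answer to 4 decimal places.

P(passing raccoon | barking, intruder) ≈ 0.3079

By total probability over the 4 (distant siren, passing raccoon) configurations:
  P(barking | intruder) = 0.73*0.93*0.71 + 0.8*0.93*0.29 + 0.85*0.07*0.71 + 0.86*0.07*0.29
        = 0.482019 + 0.215760 + 0.042245 + 0.017458 = 0.757482
Keeping only the passing raccoon-present terms gives 0.233218, so
  P(passing raccoon | barking, intruder) = 0.233218 / 0.757482 ≈ 0.3079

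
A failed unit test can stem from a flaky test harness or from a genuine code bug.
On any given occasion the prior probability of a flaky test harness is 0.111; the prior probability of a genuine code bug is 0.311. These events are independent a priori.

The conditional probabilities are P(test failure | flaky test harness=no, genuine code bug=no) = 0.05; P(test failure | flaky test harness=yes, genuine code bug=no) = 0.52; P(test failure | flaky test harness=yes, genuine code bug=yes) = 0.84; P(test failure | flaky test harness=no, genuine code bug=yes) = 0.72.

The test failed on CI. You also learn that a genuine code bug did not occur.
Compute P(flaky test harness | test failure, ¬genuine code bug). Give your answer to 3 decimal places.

Enumerate both values of flaky test harness and weight by the priors:
  P(test failure | ¬genuine code bug) = 0.05*0.889 + 0.52*0.111
        = 0.044450 + 0.057720 = 0.102170
The terms with flaky test harness present sum to 0.057720, so
  P(flaky test harness | test failure, ¬genuine code bug) = 0.057720 / 0.102170 ≈ 0.565

P(flaky test harness | test failure, ¬genuine code bug) ≈ 0.565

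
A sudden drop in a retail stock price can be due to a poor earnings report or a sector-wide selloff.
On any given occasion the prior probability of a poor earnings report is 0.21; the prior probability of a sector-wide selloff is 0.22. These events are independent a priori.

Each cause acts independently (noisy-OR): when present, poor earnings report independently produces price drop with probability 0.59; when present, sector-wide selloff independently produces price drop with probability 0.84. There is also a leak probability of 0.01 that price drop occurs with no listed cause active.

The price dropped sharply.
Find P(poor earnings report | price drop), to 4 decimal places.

Under noisy-OR, P(price drop | causes) = 1 − (1−0.01)·∏(1−qᵢ) over the active causes.
Weight on poor earnings report=true, given the evidence: 0.097314 + 0.043200 = 0.140514
Denominator P(price drop): 0.01*0.79*0.78 + 0.8416*0.79*0.22 + 0.5941*0.21*0.78 + 0.935056*0.21*0.22 = 0.292946
Posterior = 0.140514 / 0.292946 ≈ 0.4797

P(poor earnings report | price drop) ≈ 0.4797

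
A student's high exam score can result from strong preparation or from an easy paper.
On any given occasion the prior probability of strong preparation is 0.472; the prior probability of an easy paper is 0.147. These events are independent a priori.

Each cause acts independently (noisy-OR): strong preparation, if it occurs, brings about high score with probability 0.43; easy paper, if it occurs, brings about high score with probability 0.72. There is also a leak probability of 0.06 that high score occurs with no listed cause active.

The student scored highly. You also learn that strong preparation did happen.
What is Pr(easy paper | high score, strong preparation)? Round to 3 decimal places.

Under noisy-OR, P(high score | causes) = 1 − (1−0.06)·∏(1−qᵢ) over the active causes.
Weight on easy paper=true, given the evidence: 0.849976×0.147 = 0.124946
Normalizer over all consistent configurations: 0.4642×0.853 + 0.849976×0.147 = 0.520909
P(easy paper | high score, strong preparation) = 0.124946/0.520909 ≈ 0.240

Pr(easy paper | high score, strong preparation) ≈ 0.240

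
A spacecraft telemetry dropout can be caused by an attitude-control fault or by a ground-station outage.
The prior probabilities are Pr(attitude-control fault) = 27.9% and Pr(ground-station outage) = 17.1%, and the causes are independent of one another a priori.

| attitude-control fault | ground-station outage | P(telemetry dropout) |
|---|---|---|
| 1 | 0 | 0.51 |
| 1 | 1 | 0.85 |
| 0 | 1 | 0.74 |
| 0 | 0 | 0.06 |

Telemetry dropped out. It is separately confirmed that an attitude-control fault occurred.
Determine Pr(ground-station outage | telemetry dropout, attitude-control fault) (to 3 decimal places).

Pr(ground-station outage | telemetry dropout, attitude-control fault) ≈ 0.256

Enumerate both values of ground-station outage and weight by the priors:
  P(telemetry dropout | attitude-control fault) = 0.51·0.829 + 0.85·0.171
        = 0.422790 + 0.145350 = 0.568140
Configurations with ground-station outage contribute 0.145350, so
  P(ground-station outage | telemetry dropout, attitude-control fault) = 0.145350 / 0.568140 ≈ 0.256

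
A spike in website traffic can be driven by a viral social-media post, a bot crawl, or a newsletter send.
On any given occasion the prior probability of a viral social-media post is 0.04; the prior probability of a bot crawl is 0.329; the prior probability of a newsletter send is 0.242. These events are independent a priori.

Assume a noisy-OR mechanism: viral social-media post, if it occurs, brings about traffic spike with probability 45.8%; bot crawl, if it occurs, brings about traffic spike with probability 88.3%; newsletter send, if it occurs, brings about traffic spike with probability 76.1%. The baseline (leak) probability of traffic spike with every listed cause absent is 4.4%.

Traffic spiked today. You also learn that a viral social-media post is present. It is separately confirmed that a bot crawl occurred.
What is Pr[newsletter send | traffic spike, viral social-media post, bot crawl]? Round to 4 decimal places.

Under noisy-OR, P(traffic spike | causes) = 1 − (1−0.044)·∏(1−qᵢ) over the active causes.
For the numerator, keep only newsletter send=true terms: 0.985511·0.242 = 0.238494
Normalizer over all consistent configurations: 0.939376·0.758 + 0.985511·0.242 = 0.950541
Posterior = 0.238494 / 0.950541 ≈ 0.2509

Pr[newsletter send | traffic spike, viral social-media post, bot crawl] ≈ 0.2509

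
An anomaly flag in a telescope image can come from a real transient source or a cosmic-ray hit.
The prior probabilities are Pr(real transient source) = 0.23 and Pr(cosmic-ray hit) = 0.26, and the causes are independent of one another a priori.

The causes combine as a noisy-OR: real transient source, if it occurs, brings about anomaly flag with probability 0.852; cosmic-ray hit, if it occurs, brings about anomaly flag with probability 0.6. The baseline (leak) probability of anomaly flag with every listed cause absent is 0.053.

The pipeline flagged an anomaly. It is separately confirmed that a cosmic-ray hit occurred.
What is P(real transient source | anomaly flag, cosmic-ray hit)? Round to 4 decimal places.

P(real transient source | anomaly flag, cosmic-ray hit) ≈ 0.3122

Under noisy-OR, P(anomaly flag | causes) = 1 − (1−0.053)·∏(1−qᵢ) over the active causes.
Numerator (weight on configurations with real transient source): 0.943938×0.23 = 0.217106
The normalizing constant is 0.6212×0.77 + 0.943938×0.23 = 0.695430
P(real transient source | anomaly flag, cosmic-ray hit) = 0.217106/0.695430 ≈ 0.3122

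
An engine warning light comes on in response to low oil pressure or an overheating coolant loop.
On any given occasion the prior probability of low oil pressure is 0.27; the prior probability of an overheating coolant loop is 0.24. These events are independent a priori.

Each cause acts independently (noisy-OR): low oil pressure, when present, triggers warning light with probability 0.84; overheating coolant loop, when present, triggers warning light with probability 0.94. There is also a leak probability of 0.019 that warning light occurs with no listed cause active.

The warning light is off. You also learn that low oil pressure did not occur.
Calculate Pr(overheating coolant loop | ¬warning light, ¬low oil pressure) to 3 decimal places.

Under noisy-OR, P(warning light | causes) = 1 − (1−0.019)·∏(1−qᵢ) over the active causes.
Enumerate both values of overheating coolant loop and weight by the priors:
  P(¬warning light | ¬low oil pressure) = 0.981·0.76 + 0.05886·0.24
        = 0.745560 + 0.014126 = 0.759686
Configurations with overheating coolant loop contribute 0.014126, so
  P(overheating coolant loop | ¬warning light, ¬low oil pressure) = 0.014126 / 0.759686 ≈ 0.019

Pr(overheating coolant loop | ¬warning light, ¬low oil pressure) ≈ 0.019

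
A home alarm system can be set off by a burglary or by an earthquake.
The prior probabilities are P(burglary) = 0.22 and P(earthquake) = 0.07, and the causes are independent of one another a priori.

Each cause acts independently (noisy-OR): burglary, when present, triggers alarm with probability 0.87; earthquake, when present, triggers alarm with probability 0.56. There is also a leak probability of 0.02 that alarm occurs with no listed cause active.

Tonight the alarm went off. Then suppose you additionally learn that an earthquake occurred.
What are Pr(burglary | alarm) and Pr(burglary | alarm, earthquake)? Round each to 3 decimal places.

Pr(burglary | alarm) ≈ 0.809; Pr(burglary | alarm, earthquake) ≈ 0.319

Under noisy-OR, P(alarm | causes) = 1 − (1−0.02)·∏(1−qᵢ) over the active causes.
For the numerator, keep only burglary=true terms: 0.178534 + 0.014537 = 0.193071
Normalizer over all consistent configurations: 0.02×0.78×0.93 + 0.5688×0.78×0.07 + 0.8726×0.22×0.93 + 0.943944×0.22×0.07 = 0.238635
P(burglary | alarm) = 0.193071/0.238635 ≈ 0.809

Now condition on the additional information:
By total probability over both values of burglary:
  P(alarm | earthquake) = 0.5688·0.78 + 0.943944·0.22
        = 0.443664 + 0.207668 = 0.651332
The terms with burglary present sum to 0.207668, so
  P(burglary | alarm, earthquake) = 0.207668 / 0.651332 ≈ 0.319
The drop from 0.809 to 0.319 is the explaining-away (discounting) effect.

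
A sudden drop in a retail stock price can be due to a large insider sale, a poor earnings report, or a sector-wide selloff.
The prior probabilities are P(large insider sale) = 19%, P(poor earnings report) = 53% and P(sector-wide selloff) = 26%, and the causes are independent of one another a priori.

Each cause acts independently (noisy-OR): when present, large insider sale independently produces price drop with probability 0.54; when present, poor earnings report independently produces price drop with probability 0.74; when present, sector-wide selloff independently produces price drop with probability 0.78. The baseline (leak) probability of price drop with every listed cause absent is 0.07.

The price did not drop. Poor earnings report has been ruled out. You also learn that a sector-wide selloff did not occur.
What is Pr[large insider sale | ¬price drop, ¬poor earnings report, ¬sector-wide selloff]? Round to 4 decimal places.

Under noisy-OR, P(price drop | causes) = 1 − (1−0.07)·∏(1−qᵢ) over the active causes.
Sum P(¬price drop|·) weighted by the priors over both values of large insider sale:
  P(¬price drop | ¬poor earnings report, ¬sector-wide selloff) = 0.93*0.81 + 0.4278*0.19
        = 0.753300 + 0.081282 = 0.834582
Configurations with large insider sale contribute 0.081282, so
  P(large insider sale | ¬price drop, ¬poor earnings report, ¬sector-wide selloff) = 0.081282 / 0.834582 ≈ 0.0974

Pr[large insider sale | ¬price drop, ¬poor earnings report, ¬sector-wide selloff] ≈ 0.0974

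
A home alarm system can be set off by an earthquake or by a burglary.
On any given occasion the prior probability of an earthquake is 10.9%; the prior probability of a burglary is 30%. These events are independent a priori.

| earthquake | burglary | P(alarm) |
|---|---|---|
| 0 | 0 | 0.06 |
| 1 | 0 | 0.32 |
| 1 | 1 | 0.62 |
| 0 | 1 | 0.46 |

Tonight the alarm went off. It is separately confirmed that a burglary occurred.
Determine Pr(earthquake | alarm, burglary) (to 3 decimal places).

By total probability over both values of earthquake:
  P(alarm | burglary) = 0.46*0.891 + 0.62*0.109
        = 0.409860 + 0.067580 = 0.477440
Keeping only the earthquake-present terms gives 0.067580, so
  P(earthquake | alarm, burglary) = 0.067580 / 0.477440 ≈ 0.142

Pr(earthquake | alarm, burglary) ≈ 0.142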